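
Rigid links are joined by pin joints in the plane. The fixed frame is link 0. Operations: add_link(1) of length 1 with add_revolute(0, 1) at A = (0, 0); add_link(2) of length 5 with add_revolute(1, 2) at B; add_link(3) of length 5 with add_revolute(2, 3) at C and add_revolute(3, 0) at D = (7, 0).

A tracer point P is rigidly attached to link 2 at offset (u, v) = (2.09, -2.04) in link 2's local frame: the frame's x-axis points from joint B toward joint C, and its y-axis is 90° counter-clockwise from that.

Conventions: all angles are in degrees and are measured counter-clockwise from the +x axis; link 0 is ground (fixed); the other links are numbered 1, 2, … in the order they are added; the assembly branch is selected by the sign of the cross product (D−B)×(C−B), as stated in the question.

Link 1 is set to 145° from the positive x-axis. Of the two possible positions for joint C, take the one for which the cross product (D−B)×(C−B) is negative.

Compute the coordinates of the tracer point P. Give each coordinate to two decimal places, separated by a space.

A=(0,0), D=(7.00,0)
B = A + 1.00·(cos145°, sin145°) = (-0.8192, 0.5736)
|BD| = 7.8402
circle(B,5.00) ∩ circle(D,5.00): a=3.9201, h=3.1037
  candidates: C₊=(3.3175,3.3822) cross=24.334; C₋=(2.8634,-2.8086) cross=-24.334
  branch - wants cross < 0 → take C=(2.8634,-2.8086) (cross=-24.334)
ex = (C−B)/|BC| = (0.7365,-0.6764); ey = (0.6764,0.7365)
P = B + 2.09·ex + -2.04·ey = (-0.6598,-2.3426)

-0.66 -2.34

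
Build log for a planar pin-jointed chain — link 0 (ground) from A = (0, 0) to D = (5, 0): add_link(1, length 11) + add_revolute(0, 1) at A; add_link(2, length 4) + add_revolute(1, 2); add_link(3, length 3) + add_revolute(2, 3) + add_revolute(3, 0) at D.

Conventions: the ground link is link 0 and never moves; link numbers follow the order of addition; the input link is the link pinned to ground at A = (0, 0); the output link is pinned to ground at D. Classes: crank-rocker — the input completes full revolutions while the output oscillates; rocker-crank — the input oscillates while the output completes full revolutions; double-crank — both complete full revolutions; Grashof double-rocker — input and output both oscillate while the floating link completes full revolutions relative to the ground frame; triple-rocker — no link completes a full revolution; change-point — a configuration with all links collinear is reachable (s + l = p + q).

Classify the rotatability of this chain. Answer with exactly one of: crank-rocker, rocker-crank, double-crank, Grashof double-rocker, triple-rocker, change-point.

lengths: ground=5, input=11, coupler=4, output=3
sorted: s=3 (shortest), l=11 (longest), p+q=9
s + l = 14 vs p + q = 9
s + l > p + q → non-Grashof → no link fully rotates → triple-rocker

triple-rocker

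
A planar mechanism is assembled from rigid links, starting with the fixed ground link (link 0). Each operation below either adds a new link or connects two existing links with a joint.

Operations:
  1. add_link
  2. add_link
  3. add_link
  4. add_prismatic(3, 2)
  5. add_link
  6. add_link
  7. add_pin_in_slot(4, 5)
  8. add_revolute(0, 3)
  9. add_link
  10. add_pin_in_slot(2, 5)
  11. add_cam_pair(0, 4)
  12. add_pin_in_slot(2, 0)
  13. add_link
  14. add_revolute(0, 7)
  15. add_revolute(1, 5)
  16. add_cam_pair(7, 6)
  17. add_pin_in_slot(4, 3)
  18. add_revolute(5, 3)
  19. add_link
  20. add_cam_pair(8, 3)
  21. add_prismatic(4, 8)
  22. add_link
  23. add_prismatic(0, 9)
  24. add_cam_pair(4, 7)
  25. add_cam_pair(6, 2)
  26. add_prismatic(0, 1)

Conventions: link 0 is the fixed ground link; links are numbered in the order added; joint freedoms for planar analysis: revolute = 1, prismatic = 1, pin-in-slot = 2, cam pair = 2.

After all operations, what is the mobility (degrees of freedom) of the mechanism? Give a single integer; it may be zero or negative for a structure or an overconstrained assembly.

ground; <1,0,0>
#1 <2,0,0>
#2 <3,0,0>
#3 <4,0,0>
P:3↔2 J1 <4,1,0>
#4 <5,1,0>
#5 <6,1,0>
PS:4↔5 J2 <6,1,1>
R:0↔3 J1 <6,2,1>
#6 <7,2,1>
PS:2↔5 J2 <7,2,2>
C:0↔4 J2 <7,2,3>
PS:2↔0 J2 <7,2,4>
#7 <8,2,4>
R:0↔7 J1 <8,3,4>
R:1↔5 J1 <8,4,4>
C:7↔6 J2 <8,4,5>
PS:4↔3 J2 <8,4,6>
R:5↔3 J1 <8,5,6>
#8 <9,5,6>
C:8↔3 J2 <9,5,7>
P:4↔8 J1 <9,6,7>
#9 <10,6,7>
P:0↔9 J1 <10,7,7>
C:4↔7 J2 <10,7,8>
C:6↔2 J2 <10,7,9>
P:0↔1 J1 <10,8,9>
3×9 − 2×8 − 1×9 = 2

M = 2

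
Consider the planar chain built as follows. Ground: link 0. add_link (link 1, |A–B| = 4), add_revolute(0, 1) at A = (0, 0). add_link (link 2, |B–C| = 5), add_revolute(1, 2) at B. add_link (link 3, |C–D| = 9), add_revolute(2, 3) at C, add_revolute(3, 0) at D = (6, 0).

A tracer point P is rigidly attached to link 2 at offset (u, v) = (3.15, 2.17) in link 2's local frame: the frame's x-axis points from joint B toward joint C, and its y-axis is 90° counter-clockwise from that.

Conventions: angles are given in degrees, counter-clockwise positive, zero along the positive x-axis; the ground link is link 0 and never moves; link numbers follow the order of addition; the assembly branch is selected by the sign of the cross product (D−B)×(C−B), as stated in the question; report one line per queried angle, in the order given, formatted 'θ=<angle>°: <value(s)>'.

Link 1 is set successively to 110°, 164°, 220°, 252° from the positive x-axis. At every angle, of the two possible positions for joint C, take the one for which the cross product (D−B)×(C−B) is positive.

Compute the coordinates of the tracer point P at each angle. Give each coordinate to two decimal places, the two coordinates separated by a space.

A=(0,0), D=(6.00,0)
θ=110°: B = A + 4.00·(cos110°, sin110°) = (-1.3681, 3.7588)
θ=110°: |BD| = 8.2715
θ=110°: circle(B,5.00) ∩ circle(D,9.00): a=0.7506, h=4.9433
θ=110°:   candidates: C₊=(1.5469,7.8211) cross=40.889; C₋=(-2.9459,-0.9858) cross=-40.889
θ=110°:   branch + wants cross > 0 → take C=(1.5469,7.8211) (cross=40.889)
θ=110°: ex = (C−B)/|BC| = (0.5830,0.8125); ey = (-0.8125,0.5830)
θ=110°: P = B + 3.15·ex + 2.17·ey = (-1.2947,7.5832)
θ=164°: B = A + 4.00·(cos164°, sin164°) = (-3.8450, 1.1025)
θ=164°: |BD| = 9.9066
θ=164°: circle(B,5.00) ∩ circle(D,9.00): a=2.1269, h=4.5251
θ=164°:   candidates: C₊=(-1.2277,5.3628) cross=44.828; C₋=(-2.2350,-3.6311) cross=-44.828
θ=164°:   branch + wants cross > 0 → take C=(-1.2277,5.3628) (cross=44.828)
θ=164°: ex = (C−B)/|BC| = (0.5235,0.8521); ey = (-0.8521,0.5235)
θ=164°: P = B + 3.15·ex + 2.17·ey = (-4.0451,4.9224)
θ=220°: B = A + 4.00·(cos220°, sin220°) = (-3.0642, -2.5712)
θ=220°: |BD| = 9.4218
θ=220°: circle(B,5.00) ∩ circle(D,9.00): a=1.7391, h=4.6878
θ=220°:   candidates: C₊=(-2.6704,2.4133) cross=44.168; C₋=(-0.1118,-6.6065) cross=-44.168
θ=220°:   branch + wants cross > 0 → take C=(-2.6704,2.4133) (cross=44.168)
θ=220°: ex = (C−B)/|BC| = (0.0788,0.9969); ey = (-0.9969,0.0788)
θ=220°: P = B + 3.15·ex + 2.17·ey = (-4.9794,0.7400)
θ=252°: B = A + 4.00·(cos252°, sin252°) = (-1.2361, -3.8042)
θ=252°: |BD| = 8.1751
θ=252°: circle(B,5.00) ∩ circle(D,9.00): a=0.6625, h=4.9559
θ=252°:   candidates: C₊=(-2.9558,0.8907) cross=40.515; C₋=(1.6566,-7.8825) cross=-40.515
θ=252°:   branch + wants cross > 0 → take C=(-2.9558,0.8907) (cross=40.515)
θ=252°: ex = (C−B)/|BC| = (-0.3439,0.9390); ey = (-0.9390,-0.3439)
θ=252°: P = B + 3.15·ex + 2.17·ey = (-4.3571,-1.5928)

θ=110°: -1.29 7.58
θ=164°: -4.05 4.92
θ=220°: -4.98 0.74
θ=252°: -4.36 -1.59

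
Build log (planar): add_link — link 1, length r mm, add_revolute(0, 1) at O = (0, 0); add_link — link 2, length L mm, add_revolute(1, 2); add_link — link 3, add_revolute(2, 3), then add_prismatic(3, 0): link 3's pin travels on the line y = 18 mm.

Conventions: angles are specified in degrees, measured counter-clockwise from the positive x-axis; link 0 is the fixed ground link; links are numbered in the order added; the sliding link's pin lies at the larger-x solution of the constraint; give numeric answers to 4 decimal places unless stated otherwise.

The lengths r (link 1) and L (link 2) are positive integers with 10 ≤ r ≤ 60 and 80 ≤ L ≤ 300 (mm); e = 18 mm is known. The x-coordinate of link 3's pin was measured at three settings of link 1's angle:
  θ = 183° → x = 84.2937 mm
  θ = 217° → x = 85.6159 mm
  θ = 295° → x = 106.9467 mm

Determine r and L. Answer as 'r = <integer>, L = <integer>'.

constraint per measurement: (x − r cos θ)² + (r sin θ − e)² = L²
subtracting the θ₁ and θ₂ equations cancels the r² and L² terms:
r = (x₁² − x₂²) / (2[(x₁cos θ₁ + e sin θ₁) − (x₂cos θ₂ + e sin θ₂)]) = 19.0010 → r = 19
L² = (x₁ − r cos θ₁)² + (r sin θ₁ − e)² = 11024.9964 → L = 105.0000 → L = 105
check at θ₃=295°: x = 106.9467 (printed 106.9467) ✓

r = 19, L = 105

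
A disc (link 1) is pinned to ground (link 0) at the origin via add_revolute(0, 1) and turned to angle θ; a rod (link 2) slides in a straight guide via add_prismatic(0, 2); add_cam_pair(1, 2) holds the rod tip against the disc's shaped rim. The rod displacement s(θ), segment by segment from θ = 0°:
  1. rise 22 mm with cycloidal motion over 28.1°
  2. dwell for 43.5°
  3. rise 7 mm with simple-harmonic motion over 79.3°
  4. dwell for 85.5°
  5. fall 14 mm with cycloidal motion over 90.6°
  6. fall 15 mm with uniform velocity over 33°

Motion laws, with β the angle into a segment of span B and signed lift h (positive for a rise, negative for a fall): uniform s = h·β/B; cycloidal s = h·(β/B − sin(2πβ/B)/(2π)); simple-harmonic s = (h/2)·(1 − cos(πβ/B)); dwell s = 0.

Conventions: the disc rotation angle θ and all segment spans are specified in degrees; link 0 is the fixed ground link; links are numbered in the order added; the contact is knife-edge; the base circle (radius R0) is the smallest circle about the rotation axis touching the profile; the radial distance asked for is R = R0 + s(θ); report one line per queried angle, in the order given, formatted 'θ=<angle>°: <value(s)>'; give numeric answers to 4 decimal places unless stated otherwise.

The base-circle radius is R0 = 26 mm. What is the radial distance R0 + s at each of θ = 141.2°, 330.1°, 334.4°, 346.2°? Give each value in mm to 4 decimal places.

segment 1 (0° to 28.1°, cycloidal, h = 22) is passed completely: s = 0.0000 + (22) = 22.0000
segment 2 (28.1° to 71.6°, dwell): s unchanged at 22.0000
θ = 141.2° falls in segment 3 (71.6° to 150.9°, simple-harmonic, h = 7): β = 141.2 − 71.6 = 69.6°, B = 79.3°; Δs = 7/2·(1 − cos(π·0.8777)) = 6.7447; s = 22.0000 + 6.7447 = 28.7447
segment 3 (71.6° to 150.9°, simple-harmonic, h = 7) is passed completely: s = 22.0000 + (7) = 29.0000
segment 4 (150.9° to 236.4°, dwell): s unchanged at 29.0000
segment 5 (236.4° to 327°, cycloidal, h = -14) is passed completely: s = 29.0000 + (-14) = 15.0000
θ = 330.1° falls in segment 6 (327° to 360°, uniform, h = -15): β = 330.1 − 327 = 3.1°, B = 33°; Δs = -15·3.1/33 = -1.4091; s = 15.0000 − 1.4091 = 13.5909
θ = 334.4° falls in segment 6 (327° to 360°, uniform, h = -15): β = 334.4 − 327 = 7.4°, B = 33°; Δs = -15·7.4/33 = -3.3636; s = 15.0000 − 3.3636 = 11.6364
θ = 346.2° falls in segment 6 (327° to 360°, uniform, h = -15): β = 346.2 − 327 = 19.2°, B = 33°; Δs = -15·19.2/33 = -8.7273; s = 15.0000 − 8.7273 = 6.2727
θ=141.2°: R = R0 + s = 26 + 28.7447 = 54.7447
θ=330.1°: R = R0 + s = 26 + 13.5909 = 39.5909
θ=334.4°: R = R0 + s = 26 + 11.6364 = 37.6364
θ=346.2°: R = R0 + s = 26 + 6.2727 = 32.2727

θ=141.2°: 54.7447
θ=330.1°: 39.5909
θ=334.4°: 37.6364
θ=346.2°: 32.2727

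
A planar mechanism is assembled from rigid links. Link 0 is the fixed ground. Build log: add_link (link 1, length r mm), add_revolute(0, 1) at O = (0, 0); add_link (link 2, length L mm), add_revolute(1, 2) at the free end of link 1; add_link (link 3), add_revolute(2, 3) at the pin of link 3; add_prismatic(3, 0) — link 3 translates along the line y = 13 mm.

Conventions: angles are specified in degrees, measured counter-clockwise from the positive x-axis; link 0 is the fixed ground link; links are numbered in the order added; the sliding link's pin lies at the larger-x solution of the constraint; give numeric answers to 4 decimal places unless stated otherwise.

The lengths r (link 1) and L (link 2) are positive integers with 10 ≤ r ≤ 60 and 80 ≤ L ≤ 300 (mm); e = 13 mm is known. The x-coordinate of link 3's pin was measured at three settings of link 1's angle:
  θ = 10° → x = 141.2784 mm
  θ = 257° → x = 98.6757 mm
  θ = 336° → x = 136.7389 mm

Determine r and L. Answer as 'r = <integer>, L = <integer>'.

constraint per measurement: (x − r cos θ)² + (r sin θ − e)² = L²
subtracting the θ₁ and θ₂ equations cancels the r² and L² terms:
r = (x₁² − x₂²) / (2[(x₁cos θ₁ + e sin θ₁) − (x₂cos θ₂ + e sin θ₂)]) = 29.0000 → r = 29
L² = (x₁ − r cos θ₁)² + (r sin θ₁ − e)² = 12768.9959 → L = 113.0000 → L = 113
check at θ₃=336°: x = 136.7389 (printed 136.7389) ✓

r = 29, L = 113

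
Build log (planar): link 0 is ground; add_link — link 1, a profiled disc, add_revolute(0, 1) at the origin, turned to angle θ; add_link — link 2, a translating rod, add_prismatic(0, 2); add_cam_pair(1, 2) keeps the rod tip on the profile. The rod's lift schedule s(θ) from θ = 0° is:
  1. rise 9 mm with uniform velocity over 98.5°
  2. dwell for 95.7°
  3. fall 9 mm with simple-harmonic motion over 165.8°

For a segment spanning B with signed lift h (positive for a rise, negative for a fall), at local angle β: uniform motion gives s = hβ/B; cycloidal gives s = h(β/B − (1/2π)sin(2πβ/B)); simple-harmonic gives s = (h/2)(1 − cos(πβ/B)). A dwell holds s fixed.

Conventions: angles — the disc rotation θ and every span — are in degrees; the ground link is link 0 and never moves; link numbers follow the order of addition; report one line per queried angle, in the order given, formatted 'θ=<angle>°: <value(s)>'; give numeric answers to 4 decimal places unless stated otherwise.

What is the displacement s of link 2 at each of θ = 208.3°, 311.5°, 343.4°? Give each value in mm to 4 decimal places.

seg 1 [0°–98.5°] uniform, h=9: full span → s += 9 → s = 9.0000
seg 2 [98.5°–194.2°] dwell: s stays 9.0000
seg 3 [194.2°–360°] simple-harmonic, h=-9: θ=208.3° here. β=14.1, B=165.8. -9/2·(1 − cos(π·0.0850)) = -0.1596 → s = 8.8404
seg 3 [194.2°–360°] simple-harmonic, h=-9: θ=311.5° here. β=117.3, B=165.8. -9/2·(1 − cos(π·0.7075)) = -7.2298 → s = 1.7702
seg 3 [194.2°–360°] simple-harmonic, h=-9: θ=343.4° here. β=149.2, B=165.8. -9/2·(1 − cos(π·0.8999)) = -8.7792 → s = 0.2208

θ=208.3°: 8.8404
θ=311.5°: 1.7702
θ=343.4°: 0.2208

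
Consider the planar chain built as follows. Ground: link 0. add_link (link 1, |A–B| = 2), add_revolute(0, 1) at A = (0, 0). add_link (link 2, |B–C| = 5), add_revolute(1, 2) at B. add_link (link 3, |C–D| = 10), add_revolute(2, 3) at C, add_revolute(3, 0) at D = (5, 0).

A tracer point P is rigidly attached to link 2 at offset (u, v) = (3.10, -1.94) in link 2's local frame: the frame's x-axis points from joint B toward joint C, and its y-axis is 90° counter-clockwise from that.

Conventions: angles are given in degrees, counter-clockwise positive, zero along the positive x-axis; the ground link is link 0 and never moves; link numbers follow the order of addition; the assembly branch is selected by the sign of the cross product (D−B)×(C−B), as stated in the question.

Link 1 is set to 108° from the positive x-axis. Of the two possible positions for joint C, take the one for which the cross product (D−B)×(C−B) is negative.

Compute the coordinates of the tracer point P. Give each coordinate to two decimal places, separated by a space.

A=(0,0), D=(5.00,0)
B = A + 2.00·(cos108°, sin108°) = (-0.6180, 1.9021)
|BD| = 5.9313
circle(B,5.00) ∩ circle(D,10.00): a=-3.3567, h=3.7057
  candidates: C₊=(-2.6091,6.4886) cross=21.980; C₋=(-4.9859,-0.5314) cross=-21.980
  branch - wants cross < 0 → take C=(-4.9859,-0.5314) (cross=-21.980)
ex = (C−B)/|BC| = (-0.8736,-0.4867); ey = (0.4867,-0.8736)
P = B + 3.10·ex + -1.94·ey = (-4.2703,2.0881)

-4.27 2.09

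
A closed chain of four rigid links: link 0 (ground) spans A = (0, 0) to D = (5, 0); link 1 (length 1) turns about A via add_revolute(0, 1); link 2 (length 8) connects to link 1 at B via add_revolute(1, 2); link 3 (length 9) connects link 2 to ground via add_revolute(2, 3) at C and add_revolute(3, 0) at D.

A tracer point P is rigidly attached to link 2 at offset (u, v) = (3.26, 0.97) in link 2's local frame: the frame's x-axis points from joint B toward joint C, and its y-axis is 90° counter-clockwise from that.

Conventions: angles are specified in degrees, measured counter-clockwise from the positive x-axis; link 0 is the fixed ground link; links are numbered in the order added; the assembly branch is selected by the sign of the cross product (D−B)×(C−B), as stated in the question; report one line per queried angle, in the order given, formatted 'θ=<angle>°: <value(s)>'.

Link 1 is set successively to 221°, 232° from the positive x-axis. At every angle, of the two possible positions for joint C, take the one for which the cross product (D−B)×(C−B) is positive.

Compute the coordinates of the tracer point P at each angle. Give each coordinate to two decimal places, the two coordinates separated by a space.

A=(0,0), D=(5.00,0)
θ=221°: B = A + 1.00·(cos221°, sin221°) = (-0.7547, -0.6561)
θ=221°: |BD| = 5.7920
θ=221°: circle(B,8.00) ∩ circle(D,9.00): a=1.4284, h=7.8714
θ=221°:   candidates: C₊=(-0.2271,7.3265) cross=45.591; C₋=(1.5561,-8.3150) cross=-45.591
θ=221°:   branch + wants cross > 0 → take C=(-0.2271,7.3265) (cross=45.591)
θ=221°: ex = (C−B)/|BC| = (0.0660,0.9978); ey = (-0.9978,0.0660)
θ=221°: P = B + 3.26·ex + 0.97·ey = (-1.5076,2.6608)
θ=232°: B = A + 1.00·(cos232°, sin232°) = (-0.6157, -0.7880)
θ=232°: |BD| = 5.6707
θ=232°: circle(B,8.00) ∩ circle(D,9.00): a=1.3364, h=7.8876
θ=232°:   candidates: C₊=(-0.3883,7.2088) cross=44.728; C₋=(1.8039,-8.4134) cross=-44.728
θ=232°:   branch + wants cross > 0 → take C=(-0.3883,7.2088) (cross=44.728)
θ=232°: ex = (C−B)/|BC| = (0.0284,0.9996); ey = (-0.9996,0.0284)
θ=232°: P = B + 3.26·ex + 0.97·ey = (-1.4926,2.4982)

θ=221°: -1.51 2.66
θ=232°: -1.49 2.50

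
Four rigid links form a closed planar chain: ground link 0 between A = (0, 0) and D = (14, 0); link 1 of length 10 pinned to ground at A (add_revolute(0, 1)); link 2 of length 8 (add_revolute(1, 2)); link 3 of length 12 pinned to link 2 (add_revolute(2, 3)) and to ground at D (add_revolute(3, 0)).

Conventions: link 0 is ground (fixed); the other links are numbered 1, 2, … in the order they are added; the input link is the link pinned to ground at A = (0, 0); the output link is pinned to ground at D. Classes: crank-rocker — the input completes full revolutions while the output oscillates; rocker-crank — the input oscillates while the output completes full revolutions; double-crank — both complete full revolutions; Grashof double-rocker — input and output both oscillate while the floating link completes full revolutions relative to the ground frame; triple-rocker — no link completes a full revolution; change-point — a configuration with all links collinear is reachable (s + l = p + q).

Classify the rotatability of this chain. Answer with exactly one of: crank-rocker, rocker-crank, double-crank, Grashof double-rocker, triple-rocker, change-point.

lengths: ground=14, input=10, coupler=8, output=12
sorted: s=8 (shortest), l=14 (longest), p+q=22
s + l = 22 vs p + q = 22
s + l = p + q → change-point (collinear configuration reachable)

change-point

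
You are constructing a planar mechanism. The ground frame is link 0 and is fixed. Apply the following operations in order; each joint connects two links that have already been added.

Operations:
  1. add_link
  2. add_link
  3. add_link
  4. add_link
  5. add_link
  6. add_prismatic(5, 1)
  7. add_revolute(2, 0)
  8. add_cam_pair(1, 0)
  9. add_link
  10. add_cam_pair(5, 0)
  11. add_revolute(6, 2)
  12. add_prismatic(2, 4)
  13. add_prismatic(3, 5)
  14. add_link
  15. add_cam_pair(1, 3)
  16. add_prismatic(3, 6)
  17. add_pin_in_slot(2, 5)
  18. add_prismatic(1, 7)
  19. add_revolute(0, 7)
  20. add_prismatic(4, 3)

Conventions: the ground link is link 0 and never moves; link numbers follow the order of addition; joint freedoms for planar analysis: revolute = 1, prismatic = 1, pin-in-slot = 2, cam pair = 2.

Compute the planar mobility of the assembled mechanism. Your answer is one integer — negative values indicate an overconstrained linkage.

L=1 J1=0 J2=0
add link → L=2 J1=0 J2=0
add link → L=3 J1=0 J2=0
add link → L=4 J1=0 J2=0
add link → L=5 J1=0 J2=0
add link → L=6 J1=0 J2=0
P@5,1 dof=1 J1 → L=6 J1=1 J2=0
R@2,0 dof=1 J1 → L=6 J1=2 J2=0
C@1,0 dof=2 J2 → L=6 J1=2 J2=1
add link → L=7 J1=2 J2=1
C@5,0 dof=2 J2 → L=7 J1=2 J2=2
R@6,2 dof=1 J1 → L=7 J1=3 J2=2
P@2,4 dof=1 J1 → L=7 J1=4 J2=2
P@3,5 dof=1 J1 → L=7 J1=5 J2=2
add link → L=8 J1=5 J2=2
C@1,3 dof=2 J2 → L=8 J1=5 J2=3
P@3,6 dof=1 J1 → L=8 J1=6 J2=3
PS@2,5 dof=2 J2 → L=8 J1=6 J2=4
P@1,7 dof=1 J1 → L=8 J1=7 J2=4
R@0,7 dof=1 J1 → L=8 J1=8 J2=4
P@4,3 dof=1 J1 → L=8 J1=9 J2=4
M=3(L−1)−2J1−J2=3·7−2·9−4=-1

M = -1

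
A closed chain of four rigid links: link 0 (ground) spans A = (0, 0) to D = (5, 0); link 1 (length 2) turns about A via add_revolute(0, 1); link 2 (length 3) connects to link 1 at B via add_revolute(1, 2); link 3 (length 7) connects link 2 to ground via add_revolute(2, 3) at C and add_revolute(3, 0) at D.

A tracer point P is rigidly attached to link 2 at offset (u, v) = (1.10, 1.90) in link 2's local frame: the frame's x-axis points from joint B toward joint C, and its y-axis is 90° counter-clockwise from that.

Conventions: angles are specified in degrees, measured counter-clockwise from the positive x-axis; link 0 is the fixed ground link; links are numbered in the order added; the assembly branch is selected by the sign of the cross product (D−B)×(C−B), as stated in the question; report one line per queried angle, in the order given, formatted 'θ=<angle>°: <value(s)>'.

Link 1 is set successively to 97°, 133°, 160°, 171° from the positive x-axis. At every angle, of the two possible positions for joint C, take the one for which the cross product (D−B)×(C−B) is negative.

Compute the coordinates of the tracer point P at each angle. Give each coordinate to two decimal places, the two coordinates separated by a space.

A=(0,0), D=(5.00,0)
θ=97°: B = A + 2.00·(cos97°, sin97°) = (-0.2437, 1.9851)
θ=97°: |BD| = 5.6069
θ=97°: circle(B,3.00) ∩ circle(D,7.00): a=-0.7636, h=2.9012
θ=97°:   candidates: C₊=(0.0693,4.9687) cross=16.267; C₋=(-1.9850,-0.4579) cross=-16.267
θ=97°:   branch - wants cross < 0 → take C=(-1.9850,-0.4579) (cross=-16.267)
θ=97°: ex = (C−B)/|BC| = (-0.5804,-0.8143); ey = (0.8143,-0.5804)
θ=97°: P = B + 1.10·ex + 1.90·ey = (0.6650,-0.0135)
θ=133°: B = A + 2.00·(cos133°, sin133°) = (-1.3640, 1.4627)
θ=133°: |BD| = 6.5299
θ=133°: circle(B,3.00) ∩ circle(D,7.00): a=0.2021, h=2.9932
θ=133°:   candidates: C₊=(-0.4965,4.3345) cross=19.545; C₋=(-1.8375,-1.4997) cross=-19.545
θ=133°:   branch - wants cross < 0 → take C=(-1.8375,-1.4997) (cross=-19.545)
θ=133°: ex = (C−B)/|BC| = (-0.1578,-0.9875); ey = (0.9875,-0.1578)
θ=133°: P = B + 1.10·ex + 1.90·ey = (0.3386,0.0766)
θ=160°: B = A + 2.00·(cos160°, sin160°) = (-1.8794, 0.6840)
θ=160°: |BD| = 6.9133
θ=160°: circle(B,3.00) ∩ circle(D,7.00): a=0.5637, h=2.9466
θ=160°:   candidates: C₊=(-1.0269,3.5604) cross=20.371; C₋=(-1.6100,-2.3038) cross=-20.371
θ=160°:   branch - wants cross < 0 → take C=(-1.6100,-2.3038) (cross=-20.371)
θ=160°: ex = (C−B)/|BC| = (0.0898,-0.9960); ey = (0.9960,0.0898)
θ=160°: P = B + 1.10·ex + 1.90·ey = (0.1117,-0.2409)
θ=171°: B = A + 2.00·(cos171°, sin171°) = (-1.9754, 0.3129)
θ=171°: |BD| = 6.9824
θ=171°: circle(B,3.00) ∩ circle(D,7.00): a=0.6268, h=2.9338
θ=171°:   candidates: C₊=(-1.2177,3.2156) cross=20.485; C₋=(-1.4806,-2.6461) cross=-20.485
θ=171°:   branch - wants cross < 0 → take C=(-1.4806,-2.6461) (cross=-20.485)
θ=171°: ex = (C−B)/|BC| = (0.1649,-0.9863); ey = (0.9863,0.1649)
θ=171°: P = B + 1.10·ex + 1.90·ey = (0.0800,-0.4587)

θ=97°: 0.66 -0.01
θ=133°: 0.34 0.08
θ=160°: 0.11 -0.24
θ=171°: 0.08 -0.46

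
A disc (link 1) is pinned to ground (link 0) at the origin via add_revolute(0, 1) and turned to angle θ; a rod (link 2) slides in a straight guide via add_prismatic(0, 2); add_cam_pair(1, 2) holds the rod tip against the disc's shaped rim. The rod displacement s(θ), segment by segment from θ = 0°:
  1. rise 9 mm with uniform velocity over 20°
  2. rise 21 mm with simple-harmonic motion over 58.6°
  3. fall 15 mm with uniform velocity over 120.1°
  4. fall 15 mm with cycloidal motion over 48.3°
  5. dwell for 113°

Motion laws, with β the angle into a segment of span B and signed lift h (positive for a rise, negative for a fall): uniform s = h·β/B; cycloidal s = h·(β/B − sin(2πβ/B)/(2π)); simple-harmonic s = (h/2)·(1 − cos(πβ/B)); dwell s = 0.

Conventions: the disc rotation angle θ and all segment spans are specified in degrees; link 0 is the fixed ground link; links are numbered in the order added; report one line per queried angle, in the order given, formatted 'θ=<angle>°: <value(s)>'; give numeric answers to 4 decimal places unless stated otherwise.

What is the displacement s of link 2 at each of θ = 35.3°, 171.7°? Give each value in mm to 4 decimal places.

segment 1 (0° to 20°, uniform, h = 9) is passed completely: s = 0.0000 + (9) = 9.0000
θ = 35.3° falls in segment 2 (20° to 78.6°, simple-harmonic, h = 21): β = 35.3 − 20 = 15.3°, B = 58.6°; Δs = 21/2·(1 − cos(π·0.2611)) = 3.3386; s = 9.0000 + 3.3386 = 12.3386
segment 2 (20° to 78.6°, simple-harmonic, h = 21) is passed completely: s = 9.0000 + (21) = 30.0000
θ = 171.7° falls in segment 3 (78.6° to 198.7°, uniform, h = -15): β = 171.7 − 78.6 = 93.1°, B = 120.1°; Δs = -15·93.1/120.1 = -11.6278; s = 30.0000 − 11.6278 = 18.3722

θ=35.3°: 12.3386
θ=171.7°: 18.3722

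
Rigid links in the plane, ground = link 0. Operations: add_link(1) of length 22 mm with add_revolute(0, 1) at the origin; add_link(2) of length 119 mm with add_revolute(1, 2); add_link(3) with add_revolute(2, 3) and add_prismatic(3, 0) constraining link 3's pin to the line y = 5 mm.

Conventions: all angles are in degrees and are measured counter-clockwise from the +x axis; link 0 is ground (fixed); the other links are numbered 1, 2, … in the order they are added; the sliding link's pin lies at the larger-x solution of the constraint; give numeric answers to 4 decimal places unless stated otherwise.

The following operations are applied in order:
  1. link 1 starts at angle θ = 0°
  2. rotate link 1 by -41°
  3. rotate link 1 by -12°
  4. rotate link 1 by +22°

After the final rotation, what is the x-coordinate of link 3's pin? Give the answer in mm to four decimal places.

geometry: r = 22 mm, L = 119 mm, e = 5 mm; θ starts at 0°
rotate link 1 by -41°: θ ← 0° -41° = -41°
rotate link 1 by -12°: θ ← -41° -12° = -53°
rotate link 1 by +22°: θ ← -53° +22° = -31°
crank pin P = (r cos θ, r sin θ) = (18.857681, -11.330838)
h = r sin θ − e = -11.330838 − 5 = -16.330838
x = r cos θ + √(L² − h²) = 18.857681 + 117.874101 = 136.731782

136.7318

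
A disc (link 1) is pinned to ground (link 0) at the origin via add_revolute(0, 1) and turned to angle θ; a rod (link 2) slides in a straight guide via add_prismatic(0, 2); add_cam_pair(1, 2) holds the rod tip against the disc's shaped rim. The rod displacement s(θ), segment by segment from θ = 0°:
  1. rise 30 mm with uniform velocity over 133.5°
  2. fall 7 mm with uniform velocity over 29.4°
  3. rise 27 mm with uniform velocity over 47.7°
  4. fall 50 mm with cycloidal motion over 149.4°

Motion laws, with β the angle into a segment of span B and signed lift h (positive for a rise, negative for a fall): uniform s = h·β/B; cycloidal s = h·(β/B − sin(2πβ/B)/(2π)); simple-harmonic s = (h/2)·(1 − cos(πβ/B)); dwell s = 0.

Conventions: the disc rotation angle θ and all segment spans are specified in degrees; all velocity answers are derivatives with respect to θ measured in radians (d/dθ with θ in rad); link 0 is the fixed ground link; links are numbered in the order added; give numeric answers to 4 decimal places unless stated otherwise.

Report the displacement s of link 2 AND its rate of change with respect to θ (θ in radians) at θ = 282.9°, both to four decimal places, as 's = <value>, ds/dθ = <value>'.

segment 1 (0° to 133.5°, uniform, h = 30) is passed completely: s = 0.0000 + (30) = 30.0000
segment 2 (133.5° to 162.9°, uniform, h = -7) is passed completely: s = 30.0000 + (-7) = 23.0000
segment 3 (162.9° to 210.6°, uniform, h = 27) is passed completely: s = 23.0000 + (27) = 50.0000
θ = 282.9° falls in segment 4 (210.6° to 360°, cycloidal, h = -50): β = 282.9 − 210.6 = 72.3°, B = 149.4°; Δs = -50·(0.4839 − sin(2π·0.4839)/(2π)) = -23.3949; s = 50.0000 − 23.3949 = 26.6051
velocity in seg [210.6°–360°] (cycloidal), θ in radians: β = 72.3° = 1.2619 rad, B = 149.4° = 2.6075 rad; ds/dθ = (h/B)(1 − cos(2πβ/B)) = ((-50)/2.6075)(1 − cos(2π·0.4839)) = -38.252994 mm/rad

s = 26.6051, ds/dθ = -38.2530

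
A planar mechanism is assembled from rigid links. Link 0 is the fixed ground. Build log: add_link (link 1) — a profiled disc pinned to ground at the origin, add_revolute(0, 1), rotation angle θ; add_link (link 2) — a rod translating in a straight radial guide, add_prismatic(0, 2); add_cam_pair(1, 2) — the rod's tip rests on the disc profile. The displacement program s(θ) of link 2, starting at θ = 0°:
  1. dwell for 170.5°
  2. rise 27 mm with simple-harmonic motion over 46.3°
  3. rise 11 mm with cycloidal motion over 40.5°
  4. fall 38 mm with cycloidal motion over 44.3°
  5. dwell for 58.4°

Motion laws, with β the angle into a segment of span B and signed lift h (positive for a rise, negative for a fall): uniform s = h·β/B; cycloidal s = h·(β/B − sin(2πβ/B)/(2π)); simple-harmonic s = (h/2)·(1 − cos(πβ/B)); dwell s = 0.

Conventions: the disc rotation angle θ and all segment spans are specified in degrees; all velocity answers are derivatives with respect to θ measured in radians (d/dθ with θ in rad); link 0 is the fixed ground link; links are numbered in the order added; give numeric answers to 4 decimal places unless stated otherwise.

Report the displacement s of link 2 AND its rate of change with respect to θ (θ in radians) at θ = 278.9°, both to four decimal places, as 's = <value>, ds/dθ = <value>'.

seg 1 [0°–170.5°] dwell: s stays 0.0000
seg 2 [170.5°–216.8°] simple-harmonic, h=27: full span → s += 27 → s = 27.0000
seg 3 [216.8°–257.3°] cycloidal, h=11: full span → s += 11 → s = 38.0000
seg 4 [257.3°–301.6°] cycloidal, h=-38: θ=278.9° here. β=21.6, B=44.3. -38·(0.4876 − sin(2π·0.4876)/(2π)) = -18.0569 → s = 19.9431
velocity in seg [257.3°–301.6°] (cycloidal), θ in radians: β = 21.6° = 0.3770 rad, B = 44.3° = 0.7732 rad; ds/dθ = (h/B)(1 − cos(2πβ/B)) = ((-38)/0.7732)(1 − cos(2π·0.4876)) = -98.145781 mm/rad

s = 19.9431, ds/dθ = -98.1458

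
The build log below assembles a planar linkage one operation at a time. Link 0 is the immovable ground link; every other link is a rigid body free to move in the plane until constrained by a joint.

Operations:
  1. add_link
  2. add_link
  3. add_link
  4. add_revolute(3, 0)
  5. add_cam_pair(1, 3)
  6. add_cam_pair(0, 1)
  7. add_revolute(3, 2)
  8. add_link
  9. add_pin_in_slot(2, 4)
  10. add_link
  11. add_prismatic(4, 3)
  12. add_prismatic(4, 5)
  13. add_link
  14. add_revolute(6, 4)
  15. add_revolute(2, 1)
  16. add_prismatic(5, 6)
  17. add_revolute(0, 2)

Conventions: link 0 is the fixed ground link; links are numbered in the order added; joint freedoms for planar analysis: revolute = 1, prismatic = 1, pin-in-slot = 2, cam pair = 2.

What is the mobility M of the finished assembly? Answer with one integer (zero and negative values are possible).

link 0 = ground. State L|J1|J2 = 1|0|0
+link1  2|0|0
+link2  3|0|0
+link3  4|0|0
R(3,0) f=1→J1  4|1|0
C(1,3) f=2→J2  4|1|1
C(0,1) f=2→J2  4|1|2
R(3,2) f=1→J1  4|2|2
+link4  5|2|2
PS(2,4) f=2→J2  5|2|3
+link5  6|2|3
P(4,3) f=1→J1  6|3|3
P(4,5) f=1→J1  6|4|3
+link6  7|4|3
R(6,4) f=1→J1  7|5|3
R(2,1) f=1→J1  7|6|3
P(5,6) f=1→J1  7|7|3
R(0,2) f=1→J1  7|8|3
M = 3(7−1)−2·8−3 = 18−16−3 = -1

M = -1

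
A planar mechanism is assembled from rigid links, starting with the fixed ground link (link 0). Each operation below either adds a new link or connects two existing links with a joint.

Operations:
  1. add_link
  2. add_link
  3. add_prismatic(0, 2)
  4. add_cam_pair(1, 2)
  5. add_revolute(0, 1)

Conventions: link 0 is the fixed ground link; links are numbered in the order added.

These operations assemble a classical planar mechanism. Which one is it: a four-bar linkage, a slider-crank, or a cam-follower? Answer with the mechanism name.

links: 3 (incl. ground); joints: 1 revolute, 1 prismatic, 1 higher (cam) pair, forming one closed loop
3 links, revolute + prismatic + higher pair in one loop → cam-follower

cam-follower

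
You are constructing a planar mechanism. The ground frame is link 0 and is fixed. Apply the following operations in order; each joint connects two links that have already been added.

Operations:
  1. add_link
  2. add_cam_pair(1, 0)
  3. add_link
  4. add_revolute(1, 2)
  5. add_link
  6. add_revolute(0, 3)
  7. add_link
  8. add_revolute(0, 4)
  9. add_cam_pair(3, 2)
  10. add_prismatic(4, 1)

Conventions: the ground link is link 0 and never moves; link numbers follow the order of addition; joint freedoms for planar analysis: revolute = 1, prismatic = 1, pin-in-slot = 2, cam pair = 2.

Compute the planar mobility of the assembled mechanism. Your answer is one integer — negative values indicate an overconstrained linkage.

L=1 J1=0 J2=0
add link → L=2 J1=0 J2=0
C@1,0 dof=2 J2 → L=2 J1=0 J2=1
add link → L=3 J1=0 J2=1
R@1,2 dof=1 J1 → L=3 J1=1 J2=1
add link → L=4 J1=1 J2=1
R@0,3 dof=1 J1 → L=4 J1=2 J2=1
add link → L=5 J1=2 J2=1
R@0,4 dof=1 J1 → L=5 J1=3 J2=1
C@3,2 dof=2 J2 → L=5 J1=3 J2=2
P@4,1 dof=1 J1 → L=5 J1=4 J2=2
M=3(L−1)−2J1−J2=3·4−2·4−2=2

M = 2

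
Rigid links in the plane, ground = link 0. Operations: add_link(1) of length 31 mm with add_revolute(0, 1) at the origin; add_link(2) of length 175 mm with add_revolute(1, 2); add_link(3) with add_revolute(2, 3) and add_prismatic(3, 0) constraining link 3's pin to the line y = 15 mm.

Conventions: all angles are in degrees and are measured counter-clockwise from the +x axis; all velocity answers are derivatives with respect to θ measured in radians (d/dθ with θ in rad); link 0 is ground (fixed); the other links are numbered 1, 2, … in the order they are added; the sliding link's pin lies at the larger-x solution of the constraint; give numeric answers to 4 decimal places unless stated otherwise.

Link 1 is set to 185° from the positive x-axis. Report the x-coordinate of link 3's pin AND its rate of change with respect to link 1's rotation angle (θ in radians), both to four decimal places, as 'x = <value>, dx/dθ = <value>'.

geometry: r = 31 mm, L = 175 mm, e = 15 mm
crank pin P = (r cos θ, r sin θ) = (-30.882036, -2.701828)
h = r sin θ − e = -2.701828 − 15 = -17.701828
x = r cos θ + √(L² − h²) = -30.882036 + 174.102399 = 143.220363
dx/dθ = −r sin θ − h·r cos θ/√(L² − h²) (θ in radians; h = -17.701828) = -0.438097

x = 143.2204, dx/dθ = -0.4381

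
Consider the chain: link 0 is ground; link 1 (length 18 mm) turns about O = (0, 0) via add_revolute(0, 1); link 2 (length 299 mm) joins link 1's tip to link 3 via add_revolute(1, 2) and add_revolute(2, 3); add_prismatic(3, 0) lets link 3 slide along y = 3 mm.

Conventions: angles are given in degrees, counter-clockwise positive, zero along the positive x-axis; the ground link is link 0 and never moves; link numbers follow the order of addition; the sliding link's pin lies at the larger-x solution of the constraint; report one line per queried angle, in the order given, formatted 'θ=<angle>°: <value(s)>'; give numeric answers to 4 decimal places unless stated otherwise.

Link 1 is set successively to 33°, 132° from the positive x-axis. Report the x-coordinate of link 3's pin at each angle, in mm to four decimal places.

geometry: r = 18 mm, L = 299 mm, e = 3 mm
θ=33°: crank pin P = (r cos θ, r sin θ) = (15.096070, 9.803503)
θ=33°: h = r sin θ − e = 9.803503 − 3 = 6.803503
θ=33°: x = r cos θ + √(L² − h²) = 15.096070 + 298.922586 = 314.018656
θ=132°: crank pin P = (r cos θ, r sin θ) = (-12.044351, 13.376607)
θ=132°: h = r sin θ − e = 13.376607 − 3 = 10.376607
θ=132°: x = r cos θ + √(L² − h²) = -12.044351 + 298.819889 = 286.775538

θ=33°: 314.0187
θ=132°: 286.7755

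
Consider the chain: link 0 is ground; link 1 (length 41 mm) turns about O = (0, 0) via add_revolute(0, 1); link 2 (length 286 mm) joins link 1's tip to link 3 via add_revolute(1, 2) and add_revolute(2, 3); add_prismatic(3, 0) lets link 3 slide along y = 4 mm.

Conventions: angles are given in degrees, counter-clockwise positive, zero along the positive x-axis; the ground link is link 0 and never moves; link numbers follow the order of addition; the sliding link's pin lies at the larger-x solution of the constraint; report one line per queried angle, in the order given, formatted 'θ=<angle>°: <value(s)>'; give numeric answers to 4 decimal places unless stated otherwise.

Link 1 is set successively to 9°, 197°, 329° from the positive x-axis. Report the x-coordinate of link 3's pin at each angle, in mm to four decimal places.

geometry: r = 41 mm, L = 286 mm, e = 4 mm
θ=9°: crank pin P = (r cos θ, r sin θ) = (40.495222, 6.413813)
θ=9°: h = r sin θ − e = 6.413813 − 4 = 2.413813
θ=9°: x = r cos θ + √(L² − h²) = 40.495222 + 285.989814 = 326.485036
θ=197°: crank pin P = (r cos θ, r sin θ) = (-39.208495, -11.987240)
θ=197°: h = r sin θ − e = -11.987240 − 4 = -15.987240
θ=197°: x = r cos θ + √(L² − h²) = -39.208495 + 285.552812 = 246.344317
θ=329°: crank pin P = (r cos θ, r sin θ) = (35.143859, -21.116561)
θ=329°: h = r sin θ − e = -21.116561 − 4 = -25.116561
θ=329°: x = r cos θ + √(L² − h²) = 35.143859 + 284.894995 = 320.038855

θ=9°: 326.4850
θ=197°: 246.3443
θ=329°: 320.0389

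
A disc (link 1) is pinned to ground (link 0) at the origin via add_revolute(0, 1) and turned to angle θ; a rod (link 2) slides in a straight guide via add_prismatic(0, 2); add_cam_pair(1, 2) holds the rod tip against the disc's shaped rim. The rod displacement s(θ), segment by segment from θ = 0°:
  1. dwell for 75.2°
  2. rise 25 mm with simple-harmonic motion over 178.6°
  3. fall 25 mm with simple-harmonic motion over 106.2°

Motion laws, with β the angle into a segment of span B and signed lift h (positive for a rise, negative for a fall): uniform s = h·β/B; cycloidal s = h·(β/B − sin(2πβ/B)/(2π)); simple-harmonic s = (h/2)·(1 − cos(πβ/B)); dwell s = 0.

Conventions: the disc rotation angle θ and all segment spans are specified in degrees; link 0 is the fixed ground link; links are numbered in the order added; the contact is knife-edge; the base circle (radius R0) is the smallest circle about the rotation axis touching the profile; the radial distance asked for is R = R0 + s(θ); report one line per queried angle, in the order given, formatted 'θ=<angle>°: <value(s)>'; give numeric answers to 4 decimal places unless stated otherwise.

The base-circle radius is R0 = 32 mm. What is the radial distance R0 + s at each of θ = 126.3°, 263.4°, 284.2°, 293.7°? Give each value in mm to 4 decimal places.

segment 1 (0° to 75.2°, dwell): s unchanged at 0.0000
θ = 126.3° falls in segment 2 (75.2° to 253.8°, simple-harmonic, h = 25): β = 126.3 − 75.2 = 51.1°, B = 178.6°; Δs = 25/2·(1 − cos(π·0.2861)) = 4.7187; s = 0.0000 + 4.7187 = 4.7187
segment 2 (75.2° to 253.8°, simple-harmonic, h = 25) is passed completely: s = 0.0000 + (25) = 25.0000
θ = 263.4° falls in segment 3 (253.8° to 360°, simple-harmonic, h = -25): β = 263.4 − 253.8 = 9.6°, B = 106.2°; Δs = -25/2·(1 − cos(π·0.0904)) = -0.5007; s = 25.0000 − 0.5007 = 24.4993
θ = 284.2° falls in segment 3 (253.8° to 360°, simple-harmonic, h = -25): β = 284.2 − 253.8 = 30.4°, B = 106.2°; Δs = -25/2·(1 − cos(π·0.2863)) = -4.7229; s = 25.0000 − 4.7229 = 20.2771
θ = 293.7° falls in segment 3 (253.8° to 360°, simple-harmonic, h = -25): β = 293.7 − 253.8 = 39.9°, B = 106.2°; Δs = -25/2·(1 − cos(π·0.3757)) = -7.7421; s = 25.0000 − 7.7421 = 17.2579
θ=126.3°: R = R0 + s = 32 + 4.7187 = 36.7187
θ=263.4°: R = R0 + s = 32 + 24.4993 = 56.4993
θ=284.2°: R = R0 + s = 32 + 20.2771 = 52.2771
θ=293.7°: R = R0 + s = 32 + 17.2579 = 49.2579

θ=126.3°: 36.7187
θ=263.4°: 56.4993
θ=284.2°: 52.2771
θ=293.7°: 49.2579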